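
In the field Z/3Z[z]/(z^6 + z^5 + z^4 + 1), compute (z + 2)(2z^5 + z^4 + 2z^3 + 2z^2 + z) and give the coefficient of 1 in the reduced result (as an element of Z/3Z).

Multiply in Z/3Z[z]: (z + 2)·(2z^5 + z^4 + 2z^3 + 2z^2 + z) = 2z^6 + 2z^5 + z^4 + 2z^2 + 2z.
Reduce using z^6 ≡ 2z^5 + 2z^4 + 2 (mod z^6 + z^5 + z^4 + 1).
Reduced: 2z^4 + 2z^2 + 2z + 1.

1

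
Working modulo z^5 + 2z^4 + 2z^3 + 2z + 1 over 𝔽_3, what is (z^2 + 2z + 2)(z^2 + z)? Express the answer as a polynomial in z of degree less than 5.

z^4 + z^2 + 2z

Multiply in 𝔽_3[z]: (z^2 + 2z + 2)·(z^2 + z) = z^4 + z^2 + 2z.
Reduced: z^4 + z^2 + 2z.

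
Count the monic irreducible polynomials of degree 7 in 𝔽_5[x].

11160

Gauss's count: N_{5}(7) = (1/7) Σ_{d|7} μ(7/d)·5^d.
Divisors of 7: 1, 7; μ(7/d) for each: -1, 1.
Σ = − 5^1 + 5^7 = 78120.
N = 78120/7 = 11160.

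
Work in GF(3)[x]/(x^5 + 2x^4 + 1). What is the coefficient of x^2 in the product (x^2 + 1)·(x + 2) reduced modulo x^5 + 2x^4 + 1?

2

Multiply in GF(3)[x]: (x^2 + 1)·(x + 2) = x^3 + 2x^2 + x + 2.
Reduced: x^3 + 2x^2 + x + 2.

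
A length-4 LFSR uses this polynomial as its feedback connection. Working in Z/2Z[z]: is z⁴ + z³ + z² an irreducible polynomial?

Write g(z) = z⁴ + z³ + z².
Check for roots in Z/2Z: g(0) = 0 → root; g(1) = 1.
g(0) = 0, so (z) divides g(z); g is reducible.

No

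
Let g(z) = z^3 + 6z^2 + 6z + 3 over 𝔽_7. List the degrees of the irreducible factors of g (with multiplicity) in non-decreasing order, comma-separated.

1, 2

Linear factors from roots: (z + 2).
Complete factorization: g(z) = (z + 2)·(z^2 + 4z + 5).
Factor degrees with multiplicity: 1 + 2 = 3.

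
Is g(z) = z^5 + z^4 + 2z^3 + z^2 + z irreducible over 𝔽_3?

Check for roots in 𝔽_3: g(0) = 0 → root; g(1) = 0 → root; g(2) = 1.
g(0) = 0, so (z) divides g(z); g is reducible.

No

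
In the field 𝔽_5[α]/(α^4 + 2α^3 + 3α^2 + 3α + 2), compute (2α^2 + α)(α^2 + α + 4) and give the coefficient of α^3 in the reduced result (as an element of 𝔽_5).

Multiply in 𝔽_5[α]: (2α^2 + α)·(α^2 + α + 4) = 2α^4 + 3α^3 + 4α^2 + 4α.
Reduce using α^4 ≡ 3α^3 + 2α^2 + 2α + 3 (mod α^4 + 2α^3 + 3α^2 + 3α + 2).
Reduced: 4α^3 + 3α^2 + 3α + 1.

4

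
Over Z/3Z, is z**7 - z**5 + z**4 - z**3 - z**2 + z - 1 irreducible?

Write f(z) = z**7 - z**5 + z**4 - z**3 - z**2 + z - 1.
Check for roots in Z/3Z: f(0) = 2; f(1) = 2; f(2) = 2.
No roots, so no linear factors.
Monic irreducibles of degree 2 over GF(3): z**2 + 1, z**2 + z - 1, z**2 - z - 1.
None of them divide f (all give nonzero remainder).
Degree-3 irreducible divisors: test the 8 monic irreducibles of degree 3 over GF(3).
None of them divide f (all give nonzero remainder).
No irreducible factor of degree ≤ 3 exists, so f is irreducible over GF(3).

Yes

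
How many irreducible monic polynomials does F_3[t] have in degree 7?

312

x^(3^7) − x is the product of all monic irreducibles of degree dividing 7; Möbius inversion gives N = (1/7) Σ μ(7/d)·3^d.
Divisors of 7: 1, 7; μ(7/d) for each: -1, 1.
Σ = − 3^1 + 3^7 = 2184.
N = 2184/7 = 312.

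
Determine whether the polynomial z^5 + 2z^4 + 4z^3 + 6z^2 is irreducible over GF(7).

Write m(z) = z^5 + 2z^4 + 4z^3 + 6z^2.
Check for roots in GF(7): m(0) = 0 → root; m(1) = 6; m(2) = 1; m(3) = 0 → root; m(4) = 5; m(5) = 6; m(6) = 3.
m(0) = 0, so (z) divides m(z); m is reducible.

No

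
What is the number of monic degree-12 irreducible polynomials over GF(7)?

1153430600

The number of monic irreducibles of degree 12 over GF(7) is (1/12)·Σ_{d∣12} μ(12/d) 7^d.
Divisors of 12: 1, 2, 3, 4, 6, 12; μ(12/d) for each: 0, 1, 0, -1, -1, 1.
Σ = 7^2 − 7^4 − 7^6 + 7^12 = 13841167200.
N = 13841167200/12 = 1153430600.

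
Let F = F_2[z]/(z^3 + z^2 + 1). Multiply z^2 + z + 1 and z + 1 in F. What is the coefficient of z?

Multiply in F_2[z]: (z^2 + z + 1)·(z + 1) = z^3 + 1.
Reduce using z^3 ≡ z^2 + 1 (mod z^3 + z^2 + 1).
Reduced: z^2.

0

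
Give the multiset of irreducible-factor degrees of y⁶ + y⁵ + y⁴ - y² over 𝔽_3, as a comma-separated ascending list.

Write h(y) = y⁶ + y⁵ + y⁴ - y².
Roots in 𝔽_3: h(0) = 0 → root; h(1) = 2; h(2) = 0 → root.
Linear factors from roots: (y), (y + 1).
Complete factorization: h(y) = (y)^2·(y + 1)^2·(y² - y - 1).
Factor degrees with multiplicity: 1 + 1 + 1 + 1 + 2 = 6.

1, 1, 1, 1, 2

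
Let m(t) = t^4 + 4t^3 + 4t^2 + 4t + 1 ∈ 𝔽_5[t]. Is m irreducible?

Check for roots in 𝔽_5: m(0) = 1; m(1) = 4; m(2) = 3; m(3) = 3; m(4) = 3.
No roots, so no linear factors.
Degree-2 irreducible divisors: test the 10 monic irreducibles of degree 2 over GF(5).
None of them divide m (all give nonzero remainder).
No irreducible factor of degree ≤ 2 exists, so m is irreducible over GF(5).

Yes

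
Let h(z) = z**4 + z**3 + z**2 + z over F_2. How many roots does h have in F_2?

Evaluate at each of the 2 elements of F_2:
h(0) = 0 → root; h(1) = 0 → root.
Roots: {0, 1}.

2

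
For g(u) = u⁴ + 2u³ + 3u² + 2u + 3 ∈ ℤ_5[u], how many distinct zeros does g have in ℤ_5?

0

Evaluate at each of the 5 elements of ℤ_5:
g(0) = 3; g(1) = 1; g(2) = 1; g(3) = 1; g(4) = 3.
No element is a root.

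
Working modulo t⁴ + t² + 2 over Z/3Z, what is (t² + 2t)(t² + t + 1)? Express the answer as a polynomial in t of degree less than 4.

Multiply in Z/3Z[t]: (t² + 2t)·(t² + t + 1) = t⁴ + 2t.
Reduce using t⁴ ≡ 2t² + 1 (mod t⁴ + t² + 2).
Reduced: 2t² + 2t + 1.

2t^2 + 2t + 1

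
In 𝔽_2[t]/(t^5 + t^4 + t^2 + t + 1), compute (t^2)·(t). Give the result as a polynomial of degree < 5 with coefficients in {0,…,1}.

t^3

Multiply in 𝔽_2[t]: (t^2)·(t) = t^3.
Reduced: t^3.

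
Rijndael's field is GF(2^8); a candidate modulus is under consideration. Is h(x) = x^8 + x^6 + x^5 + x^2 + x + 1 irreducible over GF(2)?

No

Check for roots in GF(2): h(0) = 1; h(1) = 0 → root.
h(1) = 0, so (x − 1) divides h(x); h is reducible.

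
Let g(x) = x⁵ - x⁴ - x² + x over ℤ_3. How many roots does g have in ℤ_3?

2

Evaluate at each of the 3 elements of ℤ_3:
g(0) = 0 → root; g(1) = 0 → root; g(2) = 2.
Roots: {0, 1}.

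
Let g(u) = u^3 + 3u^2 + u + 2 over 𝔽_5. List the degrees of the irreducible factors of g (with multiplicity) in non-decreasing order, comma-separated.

Roots in 𝔽_5: g(0) = 2; g(1) = 2; g(2) = 4; g(3) = 4; g(4) = 3.
Complete factorization: g(u) = (u^3 + 3u^2 + u + 2).
Factor degrees with multiplicity: 3 = 3.

3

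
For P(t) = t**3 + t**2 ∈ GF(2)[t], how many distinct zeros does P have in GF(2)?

Evaluate at each of the 2 elements of GF(2):
P(0) = 0 → root; P(1) = 0 → root.
Roots: {0, 1}.

2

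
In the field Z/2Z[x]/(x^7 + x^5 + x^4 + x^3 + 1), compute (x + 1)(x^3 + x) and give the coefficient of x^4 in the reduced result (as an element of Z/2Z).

Multiply in Z/2Z[x]: (x + 1)·(x^3 + x) = x^4 + x^3 + x^2 + x.
Reduced: x^4 + x^3 + x^2 + x.

1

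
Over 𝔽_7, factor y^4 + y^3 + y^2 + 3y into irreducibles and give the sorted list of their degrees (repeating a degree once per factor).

Write f(y) = y^4 + y^3 + y^2 + 3y.
Linear factors from roots: (y), (y + 4).
Complete factorization: f(y) = (y)·(y + 4)·(y^2 + 4y + 6).
Factor degrees with multiplicity: 1 + 1 + 2 = 4.

1, 1, 2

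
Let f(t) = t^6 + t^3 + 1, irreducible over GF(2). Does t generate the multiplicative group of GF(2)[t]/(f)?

No

|GF(2^6)^×| = 2^6 − 1 = 63. Prime factorization: 63 = 3^2·7.
f is primitive ⇔ t has order 63 in GF(2)[t]/(f), i.e. t^(63/q) ≠ 1 for each prime q | 63.
t^(21) mod f = t^3.
t^(9) mod f = 1
Since t^(9) = 1, the order of t divides 9 < 63; not primitive.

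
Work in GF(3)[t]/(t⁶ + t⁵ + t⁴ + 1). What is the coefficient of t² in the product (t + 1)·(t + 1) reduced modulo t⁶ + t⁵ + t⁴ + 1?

1

Multiply in GF(3)[t]: (t + 1)·(t + 1) = t² + 2t + 1.
Reduced: t² + 2t + 1.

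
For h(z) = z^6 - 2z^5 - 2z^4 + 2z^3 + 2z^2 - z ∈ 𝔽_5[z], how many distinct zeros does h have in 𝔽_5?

4

Evaluate at each of the 5 elements of 𝔽_5:
h(0) = 0 → root; h(1) = 0 → root; h(2) = 0 → root; h(3) = 0 → root; h(4) = 2.
Roots: {0, 1, 2, 3}.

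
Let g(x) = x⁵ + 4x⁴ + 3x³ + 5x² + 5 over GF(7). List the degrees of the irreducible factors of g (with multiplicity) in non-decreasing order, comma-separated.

2, 3

Complete factorization: g(x) = (x² + 5x + 3)·(x³ + 6x² + 5x + 4).
Factor degrees with multiplicity: 2 + 3 = 5.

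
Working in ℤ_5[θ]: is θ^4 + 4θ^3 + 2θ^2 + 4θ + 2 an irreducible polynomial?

Write g(θ) = θ^4 + 4θ^3 + 2θ^2 + 4θ + 2.
Check for roots in ℤ_5: g(0) = 2; g(1) = 3; g(2) = 1; g(3) = 1; g(4) = 2.
No roots, so no linear factors.
Degree-2 irreducible divisors: test the 10 monic irreducibles of degree 2 over GF(5).
None of them divide g (all give nonzero remainder).
No irreducible factor of degree ≤ 2 exists, so g is irreducible over GF(5).

Yes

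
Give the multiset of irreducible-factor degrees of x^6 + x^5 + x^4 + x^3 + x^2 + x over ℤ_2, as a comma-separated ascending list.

1, 1, 2, 2

Write h(x) = x^6 + x^5 + x^4 + x^3 + x^2 + x.
Roots in ℤ_2: h(0) = 0 → root; h(1) = 0 → root.
Linear factors from roots: (x), (x + 1).
Complete factorization: h(x) = (x)·(x + 1)·(x^2 + x + 1)^2.
Factor degrees with multiplicity: 1 + 1 + 2 + 2 = 6.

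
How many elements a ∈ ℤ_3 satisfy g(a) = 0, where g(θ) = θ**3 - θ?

Evaluate at each of the 3 elements of ℤ_3:
g(0) = 0 → root; g(1) = 0 → root; g(2) = 0 → root.
Roots: {0, 1, 2}.

3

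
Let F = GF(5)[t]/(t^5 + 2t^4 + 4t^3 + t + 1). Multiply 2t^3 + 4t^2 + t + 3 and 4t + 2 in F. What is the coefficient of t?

Multiply in GF(5)[t]: (2t^3 + 4t^2 + t + 3)·(4t + 2) = 3t^4 + 2t^2 + 4t + 1.
Reduced: 3t^4 + 2t^2 + 4t + 1.

4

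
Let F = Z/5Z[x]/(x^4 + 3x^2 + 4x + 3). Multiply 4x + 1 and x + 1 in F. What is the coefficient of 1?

1

Multiply in Z/5Z[x]: (4x + 1)·(x + 1) = 4x^2 + 1.
Reduced: 4x^2 + 1.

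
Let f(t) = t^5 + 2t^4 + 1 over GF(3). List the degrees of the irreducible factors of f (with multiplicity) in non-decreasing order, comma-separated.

Roots in GF(3): f(0) = 1; f(1) = 1; f(2) = 2.
Complete factorization: f(t) = (t^5 + 2t^4 + 1).
Factor degrees with multiplicity: 5 = 5.

5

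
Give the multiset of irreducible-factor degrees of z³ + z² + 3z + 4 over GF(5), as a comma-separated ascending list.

3

Write h(z) = z³ + z² + 3z + 4.
Roots in GF(5): h(0) = 4; h(1) = 4; h(2) = 2; h(3) = 4; h(4) = 1.
Complete factorization: h(z) = (z³ + z² + 3z + 4).
Factor degrees with multiplicity: 3 = 3.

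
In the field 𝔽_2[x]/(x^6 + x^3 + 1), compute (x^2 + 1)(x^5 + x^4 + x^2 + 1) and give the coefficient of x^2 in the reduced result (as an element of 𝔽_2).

0

Multiply in 𝔽_2[x]: (x^2 + 1)·(x^5 + x^4 + x^2 + 1) = x^7 + x^6 + x^5 + 1.
Reduce using x^6 ≡ x^3 + 1 (mod x^6 + x^3 + 1).
Reduced: x^5 + x^4 + x^3 + x.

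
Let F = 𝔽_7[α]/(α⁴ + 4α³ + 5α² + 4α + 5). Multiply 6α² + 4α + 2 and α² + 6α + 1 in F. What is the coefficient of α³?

Multiply in 𝔽_7[α]: (6α² + 4α + 2)·(α² + 6α + 1) = 6α⁴ + 5α³ + 4α² + 2α + 2.
Reduce using α⁴ ≡ 3α³ + 2α² + 3α + 2 (mod α⁴ + 4α³ + 5α² + 4α + 5).
Reduced: 2α³ + 2α² + 6α.

2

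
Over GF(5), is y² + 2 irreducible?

Write m(y) = y² + 2.
Check for roots in GF(5): m(0) = 2; m(1) = 3; m(2) = 1; m(3) = 1; m(4) = 3.
No roots. A degree-2 polynomial over a field with no linear factor is irreducible.

Yes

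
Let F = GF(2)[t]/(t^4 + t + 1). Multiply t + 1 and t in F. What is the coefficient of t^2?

Multiply in GF(2)[t]: (t + 1)·(t) = t^2 + t.
Reduced: t^2 + t.

1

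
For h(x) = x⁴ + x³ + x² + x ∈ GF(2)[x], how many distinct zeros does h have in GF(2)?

2

Evaluate at each of the 2 elements of GF(2):
h(0) = 0 → root; h(1) = 0 → root.
Roots: {0, 1}.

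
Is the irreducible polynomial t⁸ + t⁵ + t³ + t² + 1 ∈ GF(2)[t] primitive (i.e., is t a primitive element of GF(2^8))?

Yes

Write f(t) = t⁸ + t⁵ + t³ + t² + 1.
|GF(2^8)^×| = 2^8 − 1 = 255. Prime factorization: 255 = 3·5·17.
f is primitive ⇔ t has order 255 in GF(2)[t]/(f), i.e. t^(255/q) ≠ 1 for each prime q | 255.
t^(85) mod f = t⁷ + t⁵ + t⁴ + t³ + t² + t.
t^(51) mod f = t⁷ + t⁶ + t⁴ + t³ + t².
t^(15) mod f = t⁷ + t⁶ + t⁵ + t².
None equal 1, so t has full order 255; f is primitive.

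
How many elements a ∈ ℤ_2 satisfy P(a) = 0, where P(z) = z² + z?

2

Evaluate at each of the 2 elements of ℤ_2:
P(0) = 0 → root; P(1) = 0 → root.
Roots: {0, 1}.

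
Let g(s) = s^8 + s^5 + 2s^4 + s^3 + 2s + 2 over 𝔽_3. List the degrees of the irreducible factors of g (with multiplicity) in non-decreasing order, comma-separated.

Roots in 𝔽_3: g(0) = 2; g(1) = 0 → root; g(2) = 1.
Linear factors from roots: (s + 2).
Complete factorization: g(s) = (s + 2)·(s^2 + s + 2)^2·(s^3 + 2s^2 + s + 1).
Factor degrees with multiplicity: 1 + 2 + 2 + 3 = 8.

1, 2, 2, 3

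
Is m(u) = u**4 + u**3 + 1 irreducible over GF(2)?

Yes

Check for roots in GF(2): m(0) = 1; m(1) = 1.
No roots, so no linear factors.
Monic irreducibles of degree 2 over GF(2): u**2 + u + 1.
None of them divide m (all give nonzero remainder).
No irreducible factor of degree ≤ 2 exists, so m is irreducible over GF(2).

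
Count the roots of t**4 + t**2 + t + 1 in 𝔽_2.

Write g(t) = t**4 + t**2 + t + 1.
Evaluate at each of the 2 elements of 𝔽_2:
g(0) = 1; g(1) = 0 → root.
Roots: {1}.

1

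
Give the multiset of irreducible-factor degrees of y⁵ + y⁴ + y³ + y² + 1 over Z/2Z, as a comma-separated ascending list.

Write f(y) = y⁵ + y⁴ + y³ + y² + 1.
Roots in Z/2Z: f(0) = 1; f(1) = 1.
Complete factorization: f(y) = (y⁵ + y⁴ + y³ + y² + 1).
Factor degrees with multiplicity: 5 = 5.

5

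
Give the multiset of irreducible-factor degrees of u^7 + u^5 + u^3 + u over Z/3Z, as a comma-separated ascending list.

1, 2, 2, 2

Write h(u) = u^7 + u^5 + u^3 + u.
Roots in Z/3Z: h(0) = 0 → root; h(1) = 1; h(2) = 2.
Linear factors from roots: (u).
Complete factorization: h(u) = (u)·(u^2 + 1)·(u^2 + u - 1)·(u^2 - u - 1).
Factor degrees with multiplicity: 1 + 2 + 2 + 2 = 7.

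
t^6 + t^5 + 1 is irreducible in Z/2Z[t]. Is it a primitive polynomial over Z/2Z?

Write f(t) = t^6 + t^5 + 1.
|GF(2^6)^×| = 2^6 − 1 = 63. Prime factorization: 63 = 3^2·7.
f is primitive ⇔ t has order 63 in GF(2)[t]/(f), i.e. t^(63/q) ≠ 1 for each prime q | 63.
t^(21) mod f = t^5 + t^4 + t^3 + 1.
t^(9) mod f = t^5 + t^3 + t^2 + t + 1.
None equal 1, so t has full order 63; f is primitive.

Yes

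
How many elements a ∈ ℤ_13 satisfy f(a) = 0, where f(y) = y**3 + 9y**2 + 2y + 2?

Evaluate at each of the 13 elements of ℤ_13:
f(0) = 2; f(1) = 1; f(2) = 11; f(3) = 12; f(4) = 10; f(5) = 11; f(6) = 8; f(7) = 7; f(8) = 1; f(9) = 9; f(10) = 11; f(11) = 0 → root; f(12) = 8.
Roots: {11}.

1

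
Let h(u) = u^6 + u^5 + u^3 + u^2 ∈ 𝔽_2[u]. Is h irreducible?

Check for roots in 𝔽_2: h(0) = 0 → root; h(1) = 0 → root.
h(0) = 0, so (u) divides h(u); h is reducible.

No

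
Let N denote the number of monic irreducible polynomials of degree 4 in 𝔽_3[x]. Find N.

The number of monic irreducibles of degree 4 over GF(3) is (1/4)·Σ_{d∣4} μ(4/d) 3^d.
Divisors of 4: 1, 2, 4; μ(4/d) for each: 0, -1, 1.
Σ = − 3^2 + 3^4 = 72.
N = 72/4 = 18.

18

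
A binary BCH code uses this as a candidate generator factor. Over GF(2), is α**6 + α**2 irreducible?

No

Write h(α) = α**6 + α**2.
Check for roots in GF(2): h(0) = 0 → root; h(1) = 0 → root.
h(0) = 0, so (α) divides h(α); h is reducible.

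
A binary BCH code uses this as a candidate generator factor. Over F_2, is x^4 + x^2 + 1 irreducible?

Write P(x) = x^4 + x^2 + 1.
Check for roots in F_2: P(0) = 1; P(1) = 1.
No roots, so no linear factors.
Monic irreducibles of degree 2 over GF(2): x^2 + x + 1.
x^2 + x + 1 divides P: P(x) = (x^2 + x + 1)·(x^2 + x + 1).

No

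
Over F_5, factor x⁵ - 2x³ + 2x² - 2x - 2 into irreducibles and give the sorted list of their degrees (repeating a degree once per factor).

Write g(x) = x⁵ - 2x³ + 2x² - 2x - 2.
Roots in F_5: g(0) = 3; g(1) = 2; g(2) = 3; g(3) = 4; g(4) = 3.
Complete factorization: g(x) = (x⁵ - 2x³ + 2x² - 2x - 2).
Factor degrees with multiplicity: 5 = 5.

5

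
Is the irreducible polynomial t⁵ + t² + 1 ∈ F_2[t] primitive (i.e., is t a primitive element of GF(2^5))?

Write f(t) = t⁵ + t² + 1.
|GF(2^5)^×| = 2^5 − 1 = 31. Prime factorization: 31 = 31.
f is primitive ⇔ t has order 31 in GF(2)[t]/(f), i.e. t^(31/q) ≠ 1 for each prime q | 31.
t^(1) mod f = t.
None equal 1, so t has full order 31; f is primitive.

Yes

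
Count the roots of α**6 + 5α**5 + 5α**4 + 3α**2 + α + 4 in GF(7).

Write P(α) = α**6 + 5α**5 + 5α**4 + 3α**2 + α + 4.
Evaluate at each of the 7 elements of GF(7):
P(0) = 4; P(1) = 5; P(2) = 0 → root; P(3) = 3; P(4) = 3; P(5) = 5; P(6) = 0 → root.
Roots: {2, 6}.

2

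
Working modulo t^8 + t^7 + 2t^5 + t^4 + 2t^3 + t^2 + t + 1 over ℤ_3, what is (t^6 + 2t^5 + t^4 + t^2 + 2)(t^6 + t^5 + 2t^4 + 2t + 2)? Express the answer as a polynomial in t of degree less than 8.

Multiply in ℤ_3[t]: (t^6 + 2t^5 + t^4 + t^2 + 2)·(t^6 + t^5 + 2t^4 + 2t + 2) = t^12 + 2t^10 + 2t^9 + t^6 + 2t^5 + 2t^3 + 2t^2 + t + 1.
Reduce using t^8 ≡ 2t^7 + t^5 + 2t^4 + t^3 + 2t^2 + 2t + 2 (mod t^8 + t^7 + 2t^5 + t^4 + 2t^3 + t^2 + t + 1).
Reduced: t^7 + 2t^6 + 2t^4 + t^3 + t^2.

t^7 + 2t^6 + 2t^4 + t^3 + t^2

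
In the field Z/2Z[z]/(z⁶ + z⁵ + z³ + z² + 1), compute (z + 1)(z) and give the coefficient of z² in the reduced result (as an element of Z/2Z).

1

Multiply in Z/2Z[z]: (z + 1)·(z) = z² + z.
Reduced: z² + z.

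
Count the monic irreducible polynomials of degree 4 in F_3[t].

Gauss's count: N_{3}(4) = (1/4) Σ_{d|4} μ(4/d)·3^d.
Divisors of 4: 1, 2, 4; μ(4/d) for each: 0, -1, 1.
Σ = − 3^2 + 3^4 = 72.
N = 72/4 = 18.

18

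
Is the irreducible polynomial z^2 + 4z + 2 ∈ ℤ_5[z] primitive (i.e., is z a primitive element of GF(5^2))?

Write f(z) = z^2 + 4z + 2.
|GF(5^2)^×| = 5^2 − 1 = 24. Prime factorization: 24 = 2^3·3.
f is primitive ⇔ z has order 24 in GF(5)[z]/(f), i.e. z^(24/q) ≠ 1 for each prime q | 24.
z^(12) mod f = 4.
z^(8) mod f = 2z + 1.
None equal 1, so z has full order 24; f is primitive.

Yes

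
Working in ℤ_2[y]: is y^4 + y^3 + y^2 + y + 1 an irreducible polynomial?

Yes

Write h(y) = y^4 + y^3 + y^2 + y + 1.
Check for roots in ℤ_2: h(0) = 1; h(1) = 1.
No roots, so no linear factors.
Monic irreducibles of degree 2 over GF(2): y^2 + y + 1.
None of them divide h (all give nonzero remainder).
No irreducible factor of degree ≤ 2 exists, so h is irreducible over GF(2).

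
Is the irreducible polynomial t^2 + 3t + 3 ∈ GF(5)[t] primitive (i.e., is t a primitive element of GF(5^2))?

Yes

Write f(t) = t^2 + 3t + 3.
|GF(5^2)^×| = 5^2 − 1 = 24. Prime factorization: 24 = 2^3·3.
f is primitive ⇔ t has order 24 in GF(5)[t]/(f), i.e. t^(24/q) ≠ 1 for each prime q | 24.
t^(12) mod f = 4.
t^(8) mod f = t + 1.
None equal 1, so t has full order 24; f is primitive.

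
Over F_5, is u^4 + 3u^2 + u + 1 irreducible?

Yes

Write f(u) = u^4 + 3u^2 + u + 1.
Check for roots in F_5: f(0) = 1; f(1) = 1; f(2) = 1; f(3) = 2; f(4) = 4.
No roots, so no linear factors.
Degree-2 irreducible divisors: test the 10 monic irreducibles of degree 2 over GF(5).
None of them divide f (all give nonzero remainder).
No irreducible factor of degree ≤ 2 exists, so f is irreducible over GF(5).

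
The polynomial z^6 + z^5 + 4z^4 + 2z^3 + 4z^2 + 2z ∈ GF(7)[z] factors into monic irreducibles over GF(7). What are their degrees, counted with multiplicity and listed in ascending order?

Write f(z) = z^6 + z^5 + 4z^4 + 2z^3 + 4z^2 + 2z.
Linear factors from roots: (z), (z + 6), (z + 5).
Complete factorization: f(z) = (z)·(z + 5)·(z + 6)·(z^3 + 4z^2 + 1).
Factor degrees with multiplicity: 1 + 1 + 1 + 3 = 6.

1, 1, 1, 3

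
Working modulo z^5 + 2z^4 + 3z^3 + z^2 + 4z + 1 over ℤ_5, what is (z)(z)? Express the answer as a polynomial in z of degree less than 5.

z^2

Multiply in ℤ_5[z]: (z)·(z) = z^2.
Reduced: z^2.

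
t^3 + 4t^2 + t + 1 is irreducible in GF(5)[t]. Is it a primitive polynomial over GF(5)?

Write f(t) = t^3 + 4t^2 + t + 1.
|GF(5^3)^×| = 5^3 − 1 = 124. Prime factorization: 124 = 2^2·31.
f is primitive ⇔ t has order 124 in GF(5)[t]/(f), i.e. t^(124/q) ≠ 1 for each prime q | 124.
t^(62) mod f = 1
t^(4) mod f = 3t + 4.
Since t^(62) = 1, the order of t divides 62 < 124; not primitive.

No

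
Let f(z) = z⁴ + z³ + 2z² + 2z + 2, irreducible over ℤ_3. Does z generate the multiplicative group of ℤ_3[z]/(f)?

Yes

|GF(3^4)^×| = 3^4 − 1 = 80. Prime factorization: 80 = 2^4·5.
f is primitive ⇔ z has order 80 in GF(3)[z]/(f), i.e. z^(80/q) ≠ 1 for each prime q | 80.
z^(40) mod f = 2.
z^(16) mod f = z² + z.
None equal 1, so z has full order 80; f is primitive.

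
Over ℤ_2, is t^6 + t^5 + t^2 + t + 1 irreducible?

Yes

Write f(t) = t^6 + t^5 + t^2 + t + 1.
Check for roots in ℤ_2: f(0) = 1; f(1) = 1.
No roots, so no linear factors.
Monic irreducibles of degree 2 over GF(2): t^2 + t + 1.
None of them divide f (all give nonzero remainder).
Monic irreducibles of degree 3 over GF(2): t^3 + t + 1, t^3 + t^2 + 1.
None of them divide f (all give nonzero remainder).
No irreducible factor of degree ≤ 3 exists, so f is irreducible over GF(2).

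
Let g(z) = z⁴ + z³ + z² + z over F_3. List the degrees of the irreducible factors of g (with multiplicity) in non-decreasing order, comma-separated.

1, 1, 2

Roots in F_3: g(0) = 0 → root; g(1) = 1; g(2) = 0 → root.
Linear factors from roots: (z), (z + 1).
Complete factorization: g(z) = (z)·(z + 1)·(z² + 1).
Factor degrees with multiplicity: 1 + 1 + 2 = 4.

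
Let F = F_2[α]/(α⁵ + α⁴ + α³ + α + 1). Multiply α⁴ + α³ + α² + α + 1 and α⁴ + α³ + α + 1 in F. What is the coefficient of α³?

Multiply in F_2[α]: (α⁴ + α³ + α² + α + 1)·(α⁴ + α³ + α + 1) = α⁸ + α⁵ + α³ + 1.
Reduce using α⁵ ≡ α⁴ + α³ + α + 1 (mod α⁵ + α⁴ + α³ + α + 1).
Reduced: α⁴ + α³ + α² + 1.

1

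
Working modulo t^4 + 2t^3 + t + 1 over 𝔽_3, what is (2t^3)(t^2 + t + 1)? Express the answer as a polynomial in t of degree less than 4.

t^2 + 2

Multiply in 𝔽_3[t]: (2t^3)·(t^2 + t + 1) = 2t^5 + 2t^4 + 2t^3.
Reduce using t^4 ≡ t^3 + 2t + 2 (mod t^4 + 2t^3 + t + 1).
Reduced: t^2 + 2.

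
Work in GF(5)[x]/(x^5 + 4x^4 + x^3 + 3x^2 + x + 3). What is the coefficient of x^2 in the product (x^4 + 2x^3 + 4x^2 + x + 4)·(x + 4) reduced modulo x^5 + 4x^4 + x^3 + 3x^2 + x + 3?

Multiply in GF(5)[x]: (x^4 + 2x^3 + 4x^2 + x + 4)·(x + 4) = x^5 + x^4 + 2x^3 + 2x^2 + 3x + 1.
Reduce using x^5 ≡ x^4 + 4x^3 + 2x^2 + 4x + 2 (mod x^5 + 4x^4 + x^3 + 3x^2 + x + 3).
Reduced: 2x^4 + x^3 + 4x^2 + 2x + 3.

4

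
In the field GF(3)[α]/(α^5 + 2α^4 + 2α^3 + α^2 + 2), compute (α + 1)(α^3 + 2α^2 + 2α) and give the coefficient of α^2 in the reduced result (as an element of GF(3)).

1

Multiply in GF(3)[α]: (α + 1)·(α^3 + 2α^2 + 2α) = α^4 + α^2 + 2α.
Reduced: α^4 + α^2 + 2α.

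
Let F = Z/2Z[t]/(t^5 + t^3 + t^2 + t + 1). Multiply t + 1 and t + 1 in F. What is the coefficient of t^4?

Multiply in Z/2Z[t]: (t + 1)·(t + 1) = t^2 + 1.
Reduced: t^2 + 1.

0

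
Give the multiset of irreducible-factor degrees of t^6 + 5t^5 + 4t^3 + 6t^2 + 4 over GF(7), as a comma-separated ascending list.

6

Write g(t) = t^6 + 5t^5 + 4t^3 + 6t^2 + 4.
Complete factorization: g(t) = (t^6 + 5t^5 + 4t^3 + 6t^2 + 4).
Factor degrees with multiplicity: 6 = 6.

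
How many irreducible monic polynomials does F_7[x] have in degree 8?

Gauss's count: N_{7}(8) = (1/8) Σ_{d|8} μ(8/d)·7^d.
Divisors of 8: 1, 2, 4, 8; μ(8/d) for each: 0, 0, -1, 1.
Σ = − 7^4 + 7^8 = 5762400.
N = 5762400/8 = 720300.

720300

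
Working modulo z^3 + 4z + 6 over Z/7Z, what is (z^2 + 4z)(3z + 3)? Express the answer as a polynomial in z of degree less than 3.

Multiply in Z/7Z[z]: (z^2 + 4z)·(3z + 3) = 3z^3 + z^2 + 5z.
Reduce using z^3 ≡ 3z + 1 (mod z^3 + 4z + 6).
Reduced: z^2 + 3.

z^2 + 3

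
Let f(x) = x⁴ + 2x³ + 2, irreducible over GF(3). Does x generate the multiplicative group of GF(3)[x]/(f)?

Yes

|GF(3^4)^×| = 3^4 − 1 = 80. Prime factorization: 80 = 2^4·5.
f is primitive ⇔ x has order 80 in GF(3)[x]/(f), i.e. x^(80/q) ≠ 1 for each prime q | 80.
x^(40) mod f = 2.
x^(16) mod f = 2x² + x + 2.
None equal 1, so x has full order 80; f is primitive.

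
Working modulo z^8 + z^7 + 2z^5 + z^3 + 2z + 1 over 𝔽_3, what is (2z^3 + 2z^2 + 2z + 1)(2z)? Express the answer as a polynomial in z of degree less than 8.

Multiply in 𝔽_3[z]: (2z^3 + 2z^2 + 2z + 1)·(2z) = z^4 + z^3 + z^2 + 2z.
Reduced: z^4 + z^3 + z^2 + 2z.

z^4 + z^3 + z^2 + 2z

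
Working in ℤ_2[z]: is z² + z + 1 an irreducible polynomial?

Yes

Write g(z) = z² + z + 1.
Check for roots in ℤ_2: g(0) = 1; g(1) = 1.
No roots. A degree-2 polynomial over a field with no linear factor is irreducible.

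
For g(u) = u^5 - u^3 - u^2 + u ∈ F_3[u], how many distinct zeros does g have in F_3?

Evaluate at each of the 3 elements of F_3:
g(0) = 0 → root; g(1) = 0 → root; g(2) = 1.
Roots: {0, 1}.

2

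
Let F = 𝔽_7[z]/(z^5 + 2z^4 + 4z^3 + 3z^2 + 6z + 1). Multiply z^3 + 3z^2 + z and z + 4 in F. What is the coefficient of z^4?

1

Multiply in 𝔽_7[z]: (z^3 + 3z^2 + z)·(z + 4) = z^4 + 6z^2 + 4z.
Reduced: z^4 + 6z^2 + 4z.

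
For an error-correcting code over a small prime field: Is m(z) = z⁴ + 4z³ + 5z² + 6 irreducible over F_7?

Check for roots in F_7: m(0) = 6; m(1) = 2; m(2) = 4; m(3) = 2; m(4) = 3; m(5) = 3; m(6) = 1.
No roots, so no linear factors.
Degree-2 irreducible divisors: test the 21 monic irreducibles of degree 2 over GF(7).
None of them divide m (all give nonzero remainder).
No irreducible factor of degree ≤ 2 exists, so m is irreducible over GF(7).

Yes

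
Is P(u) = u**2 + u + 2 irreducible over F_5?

Yes

Check for roots in F_5: P(0) = 2; P(1) = 4; P(2) = 3; P(3) = 4; P(4) = 2.
No roots. A degree-2 polynomial over a field with no linear factor is irreducible.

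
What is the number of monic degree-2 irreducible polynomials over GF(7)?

21

The number of monic irreducibles of degree 2 over GF(7) is (1/2)·Σ_{d∣2} μ(2/d) 7^d.
Divisors of 2: 1, 2; μ(2/d) for each: -1, 1.
Σ = − 7^1 + 7^2 = 42.
N = 42/2 = 21.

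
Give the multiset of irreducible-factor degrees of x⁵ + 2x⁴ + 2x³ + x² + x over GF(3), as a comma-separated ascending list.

1, 2, 2

Write h(x) = x⁵ + 2x⁴ + 2x³ + x² + x.
Roots in GF(3): h(0) = 0 → root; h(1) = 1; h(2) = 2.
Linear factors from roots: (x).
Complete factorization: h(x) = (x)·(x² + x + 2)^2.
Factor degrees with multiplicity: 1 + 2 + 2 = 5.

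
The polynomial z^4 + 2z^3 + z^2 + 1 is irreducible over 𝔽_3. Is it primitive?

Write f(z) = z^4 + 2z^3 + z^2 + 1.
|GF(3^4)^×| = 3^4 − 1 = 80. Prime factorization: 80 = 2^4·5.
f is primitive ⇔ z has order 80 in GF(3)[z]/(f), i.e. z^(80/q) ≠ 1 for each prime q | 80.
z^(40) mod f = 1
z^(16) mod f = z^3 + z^2 + 2z.
Since z^(40) = 1, the order of z divides 40 < 80; not primitive.

No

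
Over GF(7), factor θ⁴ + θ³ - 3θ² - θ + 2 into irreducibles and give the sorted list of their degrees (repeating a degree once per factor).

1, 1, 1, 1

Write h(θ) = θ⁴ + θ³ - 3θ² - θ + 2.
Linear factors from roots: (θ - 1), (θ + 2), (θ + 1).
Complete factorization: h(θ) = (θ + 1)·(θ + 2)·(θ - 1)^2.
Factor degrees with multiplicity: 1 + 1 + 1 + 1 = 4.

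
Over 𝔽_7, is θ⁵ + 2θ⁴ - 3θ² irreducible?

No

Write m(θ) = θ⁵ + 2θ⁴ - 3θ².
Check for roots in 𝔽_7: m(0) = 0 → root; m(1) = 0 → root; m(2) = 3; m(3) = 0 → root; m(4) = 4; m(5) = 2; m(6) = 5.
m(0) = 0, so (θ) divides m(θ); m is reducible.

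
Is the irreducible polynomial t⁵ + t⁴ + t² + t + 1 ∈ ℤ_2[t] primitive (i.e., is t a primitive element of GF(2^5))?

Write f(t) = t⁵ + t⁴ + t² + t + 1.
|GF(2^5)^×| = 2^5 − 1 = 31. Prime factorization: 31 = 31.
f is primitive ⇔ t has order 31 in GF(2)[t]/(f), i.e. t^(31/q) ≠ 1 for each prime q | 31.
t^(1) mod f = t.
None equal 1, so t has full order 31; f is primitive.

Yes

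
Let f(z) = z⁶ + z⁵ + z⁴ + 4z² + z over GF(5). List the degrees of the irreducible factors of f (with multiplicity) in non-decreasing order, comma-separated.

Roots in GF(5): f(0) = 0 → root; f(1) = 3; f(2) = 0 → root; f(3) = 2; f(4) = 4.
Linear factors from roots: (z), (z + 3).
Complete factorization: f(z) = (z)·(z + 3)·(z² + 3)·(z² + 3z + 4).
Factor degrees with multiplicity: 1 + 1 + 2 + 2 = 6.

1, 1, 2, 2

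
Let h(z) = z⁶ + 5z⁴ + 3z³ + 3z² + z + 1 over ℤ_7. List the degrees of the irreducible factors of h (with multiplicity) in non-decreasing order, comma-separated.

1, 1, 1, 1, 2

Linear factors from roots: (z + 6), (z + 4), (z + 3).
Complete factorization: h(z) = (z + 3)·(z + 4)·(z + 6)^2·(z² + 2z + 3).
Factor degrees with multiplicity: 1 + 1 + 1 + 1 + 2 = 6.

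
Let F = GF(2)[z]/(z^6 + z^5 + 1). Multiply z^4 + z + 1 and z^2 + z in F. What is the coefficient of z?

1

Multiply in GF(2)[z]: (z^4 + z + 1)·(z^2 + z) = z^6 + z^5 + z^3 + z.
Reduce using z^6 ≡ z^5 + 1 (mod z^6 + z^5 + 1).
Reduced: z^3 + z + 1.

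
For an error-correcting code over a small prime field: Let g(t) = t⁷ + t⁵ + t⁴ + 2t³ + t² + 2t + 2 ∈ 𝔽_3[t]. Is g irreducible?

Yes

Check for roots in 𝔽_3: g(0) = 2; g(1) = 1; g(2) = 1.
No roots, so no linear factors.
Monic irreducibles of degree 2 over GF(3): t² + 1, t² + t + 2, t² + 2t + 2.
None of them divide g (all give nonzero remainder).
Degree-3 irreducible divisors: test the 8 monic irreducibles of degree 3 over GF(3).
None of them divide g (all give nonzero remainder).
No irreducible factor of degree ≤ 3 exists, so g is irreducible over GF(3).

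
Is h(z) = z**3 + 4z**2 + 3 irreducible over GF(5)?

Yes

Check for roots in GF(5): h(0) = 3; h(1) = 3; h(2) = 2; h(3) = 1; h(4) = 1.
No roots. A degree-3 polynomial over a field with no linear factor is irreducible.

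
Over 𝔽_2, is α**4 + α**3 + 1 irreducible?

Yes

Write f(α) = α**4 + α**3 + 1.
Check for roots in 𝔽_2: f(0) = 1; f(1) = 1.
No roots, so no linear factors.
Monic irreducibles of degree 2 over GF(2): α**2 + α + 1.
None of them divide f (all give nonzero remainder).
No irreducible factor of degree ≤ 2 exists, so f is irreducible over GF(2).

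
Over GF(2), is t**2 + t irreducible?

Write m(t) = t**2 + t.
Check for roots in GF(2): m(0) = 0 → root; m(1) = 0 → root.
m(0) = 0, so (t) divides m(t); m is reducible.

No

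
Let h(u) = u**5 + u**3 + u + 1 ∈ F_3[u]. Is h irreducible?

Yes

Check for roots in F_3: h(0) = 1; h(1) = 1; h(2) = 1.
No roots, so no linear factors.
Monic irreducibles of degree 2 over GF(3): u**2 + 1, u**2 + u + 2, u**2 + 2u + 2.
None of them divide h (all give nonzero remainder).
No irreducible factor of degree ≤ 2 exists, so h is irreducible over GF(3).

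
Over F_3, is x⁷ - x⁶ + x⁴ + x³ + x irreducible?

No

Write h(x) = x⁷ - x⁶ + x⁴ + x³ + x.
Check for roots in F_3: h(0) = 0 → root; h(1) = 0 → root; h(2) = 0 → root.
h(0) = 0, so (x) divides h(x); h is reducible.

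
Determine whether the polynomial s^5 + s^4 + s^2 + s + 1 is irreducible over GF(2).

Write P(s) = s^5 + s^4 + s^2 + s + 1.
Check for roots in GF(2): P(0) = 1; P(1) = 1.
No roots, so no linear factors.
Monic irreducibles of degree 2 over GF(2): s^2 + s + 1.
None of them divide P (all give nonzero remainder).
No irreducible factor of degree ≤ 2 exists, so P is irreducible over GF(2).

Yes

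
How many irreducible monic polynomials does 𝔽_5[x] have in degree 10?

x^(5^10) − x is the product of all monic irreducibles of degree dividing 10; Möbius inversion gives N = (1/10) Σ μ(10/d)·5^d.
Divisors of 10: 1, 2, 5, 10; μ(10/d) for each: 1, -1, -1, 1.
Σ = 5^1 − 5^2 − 5^5 + 5^10 = 9762480.
N = 9762480/10 = 976248.

976248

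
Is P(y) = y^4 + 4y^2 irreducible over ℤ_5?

No

Check for roots in ℤ_5: P(0) = 0 → root; P(1) = 0 → root; P(2) = 2; P(3) = 2; P(4) = 0 → root.
P(0) = 0, so (y) divides P(y); P is reducible.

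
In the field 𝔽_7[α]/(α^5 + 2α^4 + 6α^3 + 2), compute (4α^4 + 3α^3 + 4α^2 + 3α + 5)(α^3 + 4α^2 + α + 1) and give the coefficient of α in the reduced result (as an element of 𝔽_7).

Multiply in 𝔽_7[α]: (4α^4 + 3α^3 + 4α^2 + 3α + 5)·(α^3 + 4α^2 + α + 1) = 4α^7 + 5α^6 + 6α^5 + 5α^4 + 3α^3 + 6α^2 + α + 5.
Reduce using α^5 ≡ 5α^4 + α^3 + 5 (mod α^5 + 2α^4 + 6α^3 + 2).
Reduced: 5α^4 + 5α^3 + 5α^2 + 1.

0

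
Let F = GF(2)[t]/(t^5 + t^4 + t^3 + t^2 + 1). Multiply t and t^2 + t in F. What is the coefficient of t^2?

Multiply in GF(2)[t]: (t)·(t^2 + t) = t^3 + t^2.
Reduced: t^3 + t^2.

1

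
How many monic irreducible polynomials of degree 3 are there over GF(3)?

8

Gauss's count: N_{3}(3) = (1/3) Σ_{d|3} μ(3/d)·3^d.
Divisors of 3: 1, 3; μ(3/d) for each: -1, 1.
Σ = − 3^1 + 3^3 = 24.
N = 24/3 = 8.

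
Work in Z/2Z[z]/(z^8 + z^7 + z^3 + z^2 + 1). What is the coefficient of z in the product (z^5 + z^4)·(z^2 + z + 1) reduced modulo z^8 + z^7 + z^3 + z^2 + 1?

Multiply in Z/2Z[z]: (z^5 + z^4)·(z^2 + z + 1) = z^7 + z^4.
Reduced: z^7 + z^4.

0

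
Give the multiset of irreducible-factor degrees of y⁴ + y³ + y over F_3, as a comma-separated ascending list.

Write h(y) = y⁴ + y³ + y.
Roots in F_3: h(0) = 0 → root; h(1) = 0 → root; h(2) = 2.
Linear factors from roots: (y), (y - 1).
Complete factorization: h(y) = (y)·(y - 1)·(y² - y - 1).
Factor degrees with multiplicity: 1 + 1 + 2 = 4.

1, 1, 2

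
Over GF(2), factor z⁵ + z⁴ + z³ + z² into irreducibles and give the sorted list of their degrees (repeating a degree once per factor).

Write g(z) = z⁵ + z⁴ + z³ + z².
Roots in GF(2): g(0) = 0 → root; g(1) = 0 → root.
Linear factors from roots: (z), (z + 1).
Complete factorization: g(z) = (z)^2·(z + 1)^3.
Factor degrees with multiplicity: 1 + 1 + 1 + 1 + 1 = 5.

1, 1, 1, 1, 1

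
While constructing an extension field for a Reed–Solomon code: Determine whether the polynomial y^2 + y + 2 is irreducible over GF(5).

Write m(y) = y^2 + y + 2.
Check for roots in GF(5): m(0) = 2; m(1) = 4; m(2) = 3; m(3) = 4; m(4) = 2.
No roots. A degree-2 polynomial over a field with no linear factor is irreducible.

Yes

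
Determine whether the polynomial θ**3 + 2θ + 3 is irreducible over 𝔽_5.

No

Write g(θ) = θ**3 + 2θ + 3.
Check for roots in 𝔽_5: g(0) = 3; g(1) = 1; g(2) = 0 → root; g(3) = 1; g(4) = 0 → root.
g(2) = 0, so (θ − 2) divides g(θ); g is reducible.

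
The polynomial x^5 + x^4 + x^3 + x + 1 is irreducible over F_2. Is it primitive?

Yes

Write f(x) = x^5 + x^4 + x^3 + x + 1.
|GF(2^5)^×| = 2^5 − 1 = 31. Prime factorization: 31 = 31.
f is primitive ⇔ x has order 31 in GF(2)[x]/(f), i.e. x^(31/q) ≠ 1 for each prime q | 31.
x^(1) mod f = x.
None equal 1, so x has full order 31; f is primitive.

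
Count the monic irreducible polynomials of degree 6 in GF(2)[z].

By the necklace-counting formula, N_2(6) = (1/6) Σ_{d|6} μ(6/d)·2^d.
Divisors of 6: 1, 2, 3, 6; μ(6/d) for each: 1, -1, -1, 1.
Σ = 2^1 − 2^2 − 2^3 + 2^6 = 54.
N = 54/6 = 9.

9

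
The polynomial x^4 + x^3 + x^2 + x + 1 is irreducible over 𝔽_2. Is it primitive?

Write f(x) = x^4 + x^3 + x^2 + x + 1.
|GF(2^4)^×| = 2^4 − 1 = 15. Prime factorization: 15 = 3·5.
f is primitive ⇔ x has order 15 in GF(2)[x]/(f), i.e. x^(15/q) ≠ 1 for each prime q | 15.
x^(5) mod f = 1
x^(3) mod f = x^3.
Since x^(5) = 1, the order of x divides 5 < 15; not primitive.

No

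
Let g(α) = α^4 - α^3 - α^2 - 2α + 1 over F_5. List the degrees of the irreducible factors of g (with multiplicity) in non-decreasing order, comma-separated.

Roots in F_5: g(0) = 1; g(1) = 3; g(2) = 1; g(3) = 0 → root; g(4) = 4.
Linear factors from roots: (α + 2).
Complete factorization: g(α) = (α + 2)·(α^3 + 2α^2 - 2).
Factor degrees with multiplicity: 1 + 3 = 4.

1, 3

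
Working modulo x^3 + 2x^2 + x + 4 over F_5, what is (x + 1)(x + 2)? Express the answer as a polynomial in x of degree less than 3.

x^2 + 3x + 2

Multiply in F_5[x]: (x + 1)·(x + 2) = x^2 + 3x + 2.
Reduced: x^2 + 3x + 2.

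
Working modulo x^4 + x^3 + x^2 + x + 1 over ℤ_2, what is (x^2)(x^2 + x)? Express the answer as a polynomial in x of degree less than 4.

x^2 + x + 1

Multiply in ℤ_2[x]: (x^2)·(x^2 + x) = x^4 + x^3.
Reduce using x^4 ≡ x^3 + x^2 + x + 1 (mod x^4 + x^3 + x^2 + x + 1).
Reduced: x^2 + x + 1.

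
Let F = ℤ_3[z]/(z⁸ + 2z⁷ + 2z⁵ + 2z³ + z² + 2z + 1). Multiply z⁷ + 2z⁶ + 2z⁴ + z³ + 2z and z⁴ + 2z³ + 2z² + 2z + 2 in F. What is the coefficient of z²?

2

Multiply in ℤ_3[z]: (z⁷ + 2z⁶ + 2z⁴ + z³ + 2z)·(z⁴ + 2z³ + 2z² + 2z + 2) = z¹¹ + z¹⁰ + 2z⁸ + 2z⁷ + z⁶ + 2z⁵ + z⁴ + z² + z.
Reduce using z⁸ ≡ z⁷ + z⁵ + z³ + 2z² + z + 2 (mod z⁸ + 2z⁷ + 2z⁵ + 2z³ + z² + 2z + 1).
Reduced: z⁶ + 2z⁵ + 2z⁴ + z³ + 2z² + z + 1.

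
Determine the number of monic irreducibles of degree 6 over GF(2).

9

x^(2^6) − x is the product of all monic irreducibles of degree dividing 6; Möbius inversion gives N = (1/6) Σ μ(6/d)·2^d.
Divisors of 6: 1, 2, 3, 6; μ(6/d) for each: 1, -1, -1, 1.
Σ = 2^1 − 2^2 − 2^3 + 2^6 = 54.
N = 54/6 = 9.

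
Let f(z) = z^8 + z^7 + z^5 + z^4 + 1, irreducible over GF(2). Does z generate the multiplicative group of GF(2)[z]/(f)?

No

|GF(2^8)^×| = 2^8 − 1 = 255. Prime factorization: 255 = 3·5·17.
f is primitive ⇔ z has order 255 in GF(2)[z]/(f), i.e. z^(255/q) ≠ 1 for each prime q | 255.
z^(85) mod f = z^7 + z^6 + z^3 + z^2 + 1.
z^(51) mod f = 1
z^(15) mod f = z^5 + z^4 + z + 1.
Since z^(51) = 1, the order of z divides 51 < 255; not primitive.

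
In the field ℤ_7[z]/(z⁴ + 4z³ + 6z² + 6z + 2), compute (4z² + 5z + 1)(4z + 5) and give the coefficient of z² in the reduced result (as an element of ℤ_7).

Multiply in ℤ_7[z]: (4z² + 5z + 1)·(4z + 5) = 2z³ + 5z² + z + 5.
Reduced: 2z³ + 5z² + z + 5.

5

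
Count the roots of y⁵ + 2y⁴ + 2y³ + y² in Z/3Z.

3

Write f(y) = y⁵ + 2y⁴ + 2y³ + y².
Evaluate at each of the 3 elements of Z/3Z:
f(0) = 0 → root; f(1) = 0 → root; f(2) = 0 → root.
Roots: {0, 1, 2}.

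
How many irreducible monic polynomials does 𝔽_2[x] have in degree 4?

x^(2^4) − x is the product of all monic irreducibles of degree dividing 4; Möbius inversion gives N = (1/4) Σ μ(4/d)·2^d.
Divisors of 4: 1, 2, 4; μ(4/d) for each: 0, -1, 1.
Σ = − 2^2 + 2^4 = 12.
N = 12/4 = 3.

3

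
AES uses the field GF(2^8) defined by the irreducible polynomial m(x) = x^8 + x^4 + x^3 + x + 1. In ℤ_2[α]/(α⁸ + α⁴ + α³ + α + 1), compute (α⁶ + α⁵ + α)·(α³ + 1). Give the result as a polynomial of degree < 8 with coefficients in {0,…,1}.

Multiply in ℤ_2[α]: (α⁶ + α⁵ + α)·(α³ + 1) = α⁹ + α⁸ + α⁶ + α⁵ + α⁴ + α.
Reduce using α⁸ ≡ α⁴ + α³ + α + 1 (mod α⁸ + α⁴ + α³ + α + 1).
Reduced: α⁶ + α⁴ + α³ + α² + α + 1.

α^6 + α^4 + α^3 + α^2 + α + 1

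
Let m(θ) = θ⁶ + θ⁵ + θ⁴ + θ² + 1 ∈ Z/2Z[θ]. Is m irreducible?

Yes

Check for roots in Z/2Z: m(0) = 1; m(1) = 1.
No roots, so no linear factors.
Monic irreducibles of degree 2 over GF(2): θ² + θ + 1.
None of them divide m (all give nonzero remainder).
Monic irreducibles of degree 3 over GF(2): θ³ + θ + 1, θ³ + θ² + 1.
None of them divide m (all give nonzero remainder).
No irreducible factor of degree ≤ 3 exists, so m is irreducible over GF(2).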